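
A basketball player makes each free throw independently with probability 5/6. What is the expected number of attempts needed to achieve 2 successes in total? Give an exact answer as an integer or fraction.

12/5

By linearity (sum of 2 independent geometric waits), E[trials] = 2/p = 2/(5/6) = 12/5.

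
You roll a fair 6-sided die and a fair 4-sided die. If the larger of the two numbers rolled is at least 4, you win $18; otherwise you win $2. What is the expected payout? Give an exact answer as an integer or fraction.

E[payout] = (3/8)·2 + (5/8)·18 = 12

$12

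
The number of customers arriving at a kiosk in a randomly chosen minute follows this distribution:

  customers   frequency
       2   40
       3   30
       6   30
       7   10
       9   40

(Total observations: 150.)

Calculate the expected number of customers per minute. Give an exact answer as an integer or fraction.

26/5

Total = 150, so P(customers=2) = 40/150, etc.
E[X] = (4/15)·2 + (1/5)·3 + (1/5)·6 + (1/15)·7 + (4/15)·9
     = 26/5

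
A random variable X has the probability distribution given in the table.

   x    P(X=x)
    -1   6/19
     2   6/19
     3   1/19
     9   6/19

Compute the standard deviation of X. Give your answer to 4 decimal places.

4.0789

E[X] = 63/19, E[X²] = 525/19
Var(X) = E[X²] − (E[X])² = 525/19 − 3969/361 = 6006/361
SD(X) = √(6006/361) ≈ 4.0789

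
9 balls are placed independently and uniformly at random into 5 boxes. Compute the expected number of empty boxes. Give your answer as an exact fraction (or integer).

262144/390625

Let Xⱼ=1 if box j is empty. P(Xⱼ=1) = ((5-1)/5)^9 = 262144/1953125.
By linearity, E[#empty] = 5·262144/1953125 = 262144/390625.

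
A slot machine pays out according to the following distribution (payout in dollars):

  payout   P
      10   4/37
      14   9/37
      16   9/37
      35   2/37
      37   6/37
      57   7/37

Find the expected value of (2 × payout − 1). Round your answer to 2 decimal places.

E[2x-1] = (4/37)·19 + (9/37)·27 + (9/37)·31 + (2/37)·69 + (6/37)·73 + (7/37)·113
     = 1965/37 ≈ 53.11

53.11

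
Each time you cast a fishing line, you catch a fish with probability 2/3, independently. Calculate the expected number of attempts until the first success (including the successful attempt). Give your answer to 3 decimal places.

1.500

For a geometric distribution, E[trials] = 1/p = 1/(2/3) = 3/2.
≈ 1.500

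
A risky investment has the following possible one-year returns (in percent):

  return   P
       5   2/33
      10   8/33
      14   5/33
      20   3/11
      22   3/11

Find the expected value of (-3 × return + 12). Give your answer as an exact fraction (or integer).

E[-3x+12] = (2/33)·(-3) + (8/33)·(-18) + (5/33)·(-30) + (3/11)·(-48) + (3/11)·(-54)
     = -406/11

-406/11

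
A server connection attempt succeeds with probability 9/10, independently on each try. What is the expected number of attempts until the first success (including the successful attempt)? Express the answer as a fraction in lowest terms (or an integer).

10/9

For a geometric distribution, E[trials] = 1/p = 1/(9/10) = 10/9.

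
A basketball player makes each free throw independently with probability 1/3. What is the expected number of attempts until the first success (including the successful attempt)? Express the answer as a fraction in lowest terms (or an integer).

3

For a geometric distribution, E[trials] = 1/p = 1/(1/3) = 3.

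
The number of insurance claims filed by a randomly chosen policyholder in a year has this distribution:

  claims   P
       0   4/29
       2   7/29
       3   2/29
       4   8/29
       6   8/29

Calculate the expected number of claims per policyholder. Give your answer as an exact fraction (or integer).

100/29

E[X] = (4/29)·0 + (7/29)·2 + (2/29)·3 + (8/29)·4 + (8/29)·6
     = 100/29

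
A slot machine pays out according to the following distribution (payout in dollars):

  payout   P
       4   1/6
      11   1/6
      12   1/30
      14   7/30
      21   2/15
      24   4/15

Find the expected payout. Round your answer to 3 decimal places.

E[X] = (1/6)·4 + (1/6)·11 + (1/30)·12 + (7/30)·14 + (2/15)·21 + (4/15)·24
     = 461/30 ≈ 15.367

$15.367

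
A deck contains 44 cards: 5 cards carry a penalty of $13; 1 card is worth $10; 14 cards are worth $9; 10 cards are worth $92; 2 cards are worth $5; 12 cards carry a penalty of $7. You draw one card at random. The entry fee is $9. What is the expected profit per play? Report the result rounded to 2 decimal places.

$11.84

E[payout] = (5/44)·(-13) + (1/44)·10 + (14/44)·9 + (10/44)·92 + (2/44)·5 + (12/44)·(-7) = 917/44
Expected profit = 917/44 − 9 = 521/44 ≈ $11.84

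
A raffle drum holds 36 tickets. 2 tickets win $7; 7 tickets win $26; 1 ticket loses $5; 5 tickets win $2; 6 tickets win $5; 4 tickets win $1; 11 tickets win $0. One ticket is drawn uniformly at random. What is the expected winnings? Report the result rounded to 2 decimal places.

E[payout] = (2/36)·7 + (7/36)·26 + (1/36)·(-5) + (5/36)·2 + (6/36)·5 + (4/36)·1 + (11/36)·0 = 235/36
≈ $6.53

$6.53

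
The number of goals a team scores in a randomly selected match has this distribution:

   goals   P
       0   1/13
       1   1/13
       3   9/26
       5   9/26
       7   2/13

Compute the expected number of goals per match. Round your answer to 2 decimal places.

E[X] = (1/13)·0 + (1/13)·1 + (9/26)·3 + (9/26)·5 + (2/13)·7
     = 51/13 ≈ 3.92

3.92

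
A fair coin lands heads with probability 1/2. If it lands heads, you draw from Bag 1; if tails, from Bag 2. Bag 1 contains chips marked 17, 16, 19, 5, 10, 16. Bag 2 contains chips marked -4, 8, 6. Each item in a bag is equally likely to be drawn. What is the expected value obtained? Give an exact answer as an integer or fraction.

E[X | Bag 1] = (17 + 16 + 19 + 5 + 10 + 16)/6 = 83/6
E[X | Bag 2] = (-4 + 8 + 6)/3 = 10/3
E[X] = (1/2)·83/6 + (1/2)·10/3 = 103/12

103/12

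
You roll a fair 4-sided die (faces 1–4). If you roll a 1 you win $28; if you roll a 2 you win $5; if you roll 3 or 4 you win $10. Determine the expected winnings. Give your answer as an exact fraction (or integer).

E[payout] = (1/4)·5 + (1/2)·10 + (1/4)·28 = 53/4

53/4 dollars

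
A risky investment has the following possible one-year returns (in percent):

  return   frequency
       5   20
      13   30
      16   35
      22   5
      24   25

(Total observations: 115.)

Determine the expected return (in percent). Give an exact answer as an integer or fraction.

Total = 115, so P(return=5) = 20/115, etc.
E[X] = (4/23)·5 + (6/23)·13 + (7/23)·16 + (1/23)·22 + (5/23)·24
     = 352/23

352/23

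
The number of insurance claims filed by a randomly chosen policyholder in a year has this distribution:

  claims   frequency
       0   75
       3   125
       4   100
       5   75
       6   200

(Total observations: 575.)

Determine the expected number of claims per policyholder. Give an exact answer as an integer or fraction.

94/23

Total = 575, so P(claims=0) = 75/575, etc.
E[X] = (3/23)·0 + (5/23)·3 + (4/23)·4 + (3/23)·5 + (8/23)·6
     = 94/23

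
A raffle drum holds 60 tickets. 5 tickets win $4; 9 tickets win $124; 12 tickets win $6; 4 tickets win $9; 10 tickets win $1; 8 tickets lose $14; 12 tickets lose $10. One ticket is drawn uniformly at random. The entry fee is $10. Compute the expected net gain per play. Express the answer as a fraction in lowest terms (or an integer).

E[payout] = (5/60)·4 + (9/60)·124 + (12/60)·6 + (4/60)·9 + (10/60)·1 + (8/60)·(-14) + (12/60)·(-10) = 511/30
Expected profit = 511/30 − 10 = 211/30

211/30 dollars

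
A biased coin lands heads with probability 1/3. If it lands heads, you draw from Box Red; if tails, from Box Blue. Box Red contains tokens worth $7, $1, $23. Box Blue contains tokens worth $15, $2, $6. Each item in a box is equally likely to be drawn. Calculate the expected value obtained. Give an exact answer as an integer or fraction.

77/9 dollars

E[X | Box Red] = (7 + 1 + 23)/3 = 31/3
E[X | Box Blue] = (15 + 2 + 6)/3 = 23/3
E[X] = (1/3)·31/3 + (2/3)·23/3 = 77/9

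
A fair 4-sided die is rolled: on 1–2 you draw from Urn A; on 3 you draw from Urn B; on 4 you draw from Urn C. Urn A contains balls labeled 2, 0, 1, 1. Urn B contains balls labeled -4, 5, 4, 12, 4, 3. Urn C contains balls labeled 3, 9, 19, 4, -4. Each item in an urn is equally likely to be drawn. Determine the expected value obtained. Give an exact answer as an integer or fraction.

61/20

E[X | Urn A] = (2 + 0 + 1 + 1)/4 = 1
E[X | Urn B] = (-4 + 5 + 4 + 12 + 4 + 3)/6 = 4
E[X | Urn C] = (3 + 9 + 19 + 4 − 4)/5 = 31/5
E[X] = (1/2)·1 + (1/4)·4 + (1/4)·31/5 = 61/20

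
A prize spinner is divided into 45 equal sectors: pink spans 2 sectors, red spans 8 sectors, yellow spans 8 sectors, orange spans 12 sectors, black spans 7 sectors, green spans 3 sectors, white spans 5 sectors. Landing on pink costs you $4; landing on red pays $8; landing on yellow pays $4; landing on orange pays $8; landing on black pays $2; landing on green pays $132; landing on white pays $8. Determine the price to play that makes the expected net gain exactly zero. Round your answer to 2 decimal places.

$14.09

E[payout] = (2/45)·(-4) + (8/45)·8 + (8/45)·4 + (12/45)·8 + (7/45)·2 + (3/45)·132 + (5/45)·8 = 634/45
Fair fee = E[payout] = 634/45 ≈ $14.09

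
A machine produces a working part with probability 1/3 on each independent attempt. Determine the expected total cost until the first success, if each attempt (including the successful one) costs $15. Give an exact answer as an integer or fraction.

E[#attempts] = 1/p = 3; E[cost] = 15·3 = 45.

$45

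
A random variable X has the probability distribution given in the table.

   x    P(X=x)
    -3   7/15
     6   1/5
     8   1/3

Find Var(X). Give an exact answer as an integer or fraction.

5996/225

E[X] = (7/15)·(-3) + (1/5)·6 + (1/3)·8 = 37/15
E[X²] = (7/15)·9 + (1/5)·36 + (1/3)·64 = 491/15
Var(X) = 491/15 − (37/15)² = 5996/225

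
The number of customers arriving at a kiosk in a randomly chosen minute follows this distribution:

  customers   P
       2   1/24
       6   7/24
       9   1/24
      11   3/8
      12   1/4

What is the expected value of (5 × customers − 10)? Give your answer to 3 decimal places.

E[5x-10] = (1/24)·0 + (7/24)·20 + (1/24)·35 + (3/8)·45 + (1/4)·50
     = 110/3 ≈ 36.667

36.667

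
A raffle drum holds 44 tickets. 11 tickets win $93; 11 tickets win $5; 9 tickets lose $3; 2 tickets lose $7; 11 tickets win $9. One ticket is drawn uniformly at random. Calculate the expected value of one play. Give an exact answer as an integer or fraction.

284/11 dollars

E[payout] = (11/44)·93 + (11/44)·5 + (9/44)·(-3) + (2/44)·(-7) + (11/44)·9 = 284/11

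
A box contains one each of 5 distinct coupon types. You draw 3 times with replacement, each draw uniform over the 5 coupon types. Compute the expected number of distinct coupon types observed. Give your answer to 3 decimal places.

2.440

Let Xⱼ=1 if type j appears at least once. P(Xⱼ=1) = 1 − ((5−1)/5)^3 = 61/125.
E[#distinct] = 5·61/125 = 61/25.
≈ 2.440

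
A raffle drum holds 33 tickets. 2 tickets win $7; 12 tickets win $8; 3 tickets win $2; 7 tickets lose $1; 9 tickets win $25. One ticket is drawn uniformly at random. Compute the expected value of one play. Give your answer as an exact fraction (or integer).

334/33 dollars

E[payout] = (2/33)·7 + (12/33)·8 + (3/33)·2 + (7/33)·(-1) + (9/33)·25 = 334/33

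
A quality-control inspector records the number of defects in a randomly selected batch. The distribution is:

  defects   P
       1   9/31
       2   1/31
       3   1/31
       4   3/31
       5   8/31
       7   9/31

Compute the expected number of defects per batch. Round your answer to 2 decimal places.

E[X] = (9/31)·1 + (1/31)·2 + (1/31)·3 + (3/31)·4 + (8/31)·5 + (9/31)·7
     = 129/31 ≈ 4.16

4.16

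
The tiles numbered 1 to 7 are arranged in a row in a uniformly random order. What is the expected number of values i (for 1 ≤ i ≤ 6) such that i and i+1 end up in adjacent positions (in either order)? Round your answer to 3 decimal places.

1.714

For each i ∈ {1,…,6}, let Xᵢ = 1 if i and i+1 are adjacent. P(Xᵢ=1) = 2·(7−1)!/7! = 2/7.
By linearity, E[ΣXᵢ] = (6)·(2/7) = 12/7.
≈ 1.714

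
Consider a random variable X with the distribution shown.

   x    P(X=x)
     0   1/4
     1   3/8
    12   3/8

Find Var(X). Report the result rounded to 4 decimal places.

E[X] = (1/4)·0 + (3/8)·1 + (3/8)·12 = 39/8
E[X²] = (1/4)·0 + (3/8)·1 + (3/8)·144 = 435/8
Var(X) = 435/8 − (39/8)² = 1959/64 ≈ 30.6094

30.6094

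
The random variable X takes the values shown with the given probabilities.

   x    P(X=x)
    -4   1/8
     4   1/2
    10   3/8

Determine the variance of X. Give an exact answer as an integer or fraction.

319/16

E[X] = (1/8)·(-4) + (1/2)·4 + (3/8)·10 = 21/4
E[X²] = (1/8)·16 + (1/2)·16 + (3/8)·100 = 95/2
Var(X) = 95/2 − (21/4)² = 319/16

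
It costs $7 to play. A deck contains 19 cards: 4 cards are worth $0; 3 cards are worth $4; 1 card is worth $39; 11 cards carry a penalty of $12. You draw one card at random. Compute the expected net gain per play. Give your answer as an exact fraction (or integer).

-214/19 dollars

E[payout] = (4/19)·0 + (3/19)·4 + (1/19)·39 + (11/19)·(-12) = -81/19
Expected profit = -81/19 − 7 = -214/19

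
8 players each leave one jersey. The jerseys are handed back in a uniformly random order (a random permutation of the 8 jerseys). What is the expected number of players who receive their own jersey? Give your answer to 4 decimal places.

Let Xᵢ = 1 if person i gets their own jersey. For each i, P(Xᵢ=1) = 1/8.
By linearity of expectation, E[X₁+…+X_8] = 8·(1/8) = 1.
≈ 1.0000

1.0000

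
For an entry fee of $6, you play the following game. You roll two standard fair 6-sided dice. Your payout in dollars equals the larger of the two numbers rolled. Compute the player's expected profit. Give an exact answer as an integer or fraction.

Distribution of the larger of the two numbers rolled: 1 w.p. 1/36, 2 w.p. 1/12, 3 w.p. 5/36, 4 w.p. 7/36, 5 w.p. 1/4, 6 w.p. 11/36
E[payout] = (1/36)·1 + (1/12)·2 + (5/36)·3 + (7/36)·4 + (1/4)·5 + (11/36)·6 = 161/36
Expected profit = 161/36 − 6 = -55/36

-55/36 dollars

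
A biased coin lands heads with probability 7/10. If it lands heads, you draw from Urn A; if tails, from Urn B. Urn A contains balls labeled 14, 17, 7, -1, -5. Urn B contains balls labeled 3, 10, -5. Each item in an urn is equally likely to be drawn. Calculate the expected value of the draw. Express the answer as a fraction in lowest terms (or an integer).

E[X | Urn A] = (14 + 17 + 7 − 1 − 5)/5 = 32/5
E[X | Urn B] = (3 + 10 − 5)/3 = 8/3
E[X] = (7/10)·32/5 + (3/10)·8/3 = 132/25

132/25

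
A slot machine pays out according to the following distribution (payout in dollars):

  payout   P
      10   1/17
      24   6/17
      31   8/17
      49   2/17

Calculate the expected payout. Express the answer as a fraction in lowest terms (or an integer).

E[X] = (1/17)·10 + (6/17)·24 + (8/17)·31 + (2/17)·49
     = 500/17

500/17 dollars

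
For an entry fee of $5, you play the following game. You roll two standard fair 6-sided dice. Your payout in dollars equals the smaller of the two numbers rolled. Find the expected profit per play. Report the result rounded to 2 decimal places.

-$2.47

Distribution of the smaller of the two numbers rolled: 1 w.p. 11/36, 2 w.p. 1/4, 3 w.p. 7/36, 4 w.p. 5/36, 5 w.p. 1/12, 6 w.p. 1/36
E[payout] = (11/36)·1 + (1/4)·2 + (7/36)·3 + (5/36)·4 + (1/12)·5 + (1/36)·6 = 91/36
Expected profit = 91/36 − 5 = -89/36 ≈ -$2.47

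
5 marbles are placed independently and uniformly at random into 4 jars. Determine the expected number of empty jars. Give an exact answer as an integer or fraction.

243/256

Let Xⱼ=1 if jar j is empty. P(Xⱼ=1) = ((4-1)/4)^5 = 243/1024.
By linearity, E[#empty] = 4·243/1024 = 243/256.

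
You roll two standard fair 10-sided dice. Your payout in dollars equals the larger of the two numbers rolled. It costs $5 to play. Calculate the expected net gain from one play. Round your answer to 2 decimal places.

Distribution of the larger of the two numbers rolled: 1 w.p. 1/100, 2 w.p. 3/100, 3 w.p. 1/20, 4 w.p. 7/100, 5 w.p. 9/100, 6 w.p. 11/100, …
E[payout] = (1/100)·1 + (3/100)·2 + (1/20)·3 + (7/100)·4 + (9/100)·5 + (11/100)·6 + (13/100)·7 + (3/20)·8 + (17/100)·9 + (19/100)·10 = 143/20
Expected profit = 143/20 − 5 = 43/20 ≈ $2.15

$2.15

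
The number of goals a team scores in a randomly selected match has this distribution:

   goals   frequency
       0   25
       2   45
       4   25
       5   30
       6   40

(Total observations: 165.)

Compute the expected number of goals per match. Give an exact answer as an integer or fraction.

116/33

Total = 165, so P(goals=0) = 25/165, etc.
E[X] = (5/33)·0 + (3/11)·2 + (5/33)·4 + (2/11)·5 + (8/33)·6
     = 116/33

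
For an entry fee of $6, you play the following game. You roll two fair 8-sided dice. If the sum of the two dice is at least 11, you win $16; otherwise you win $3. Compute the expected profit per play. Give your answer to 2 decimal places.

$1.27

E[payout] = (43/64)·3 + (21/64)·16 = 465/64
Expected profit = 465/64 − 6 = 81/64 ≈ $1.27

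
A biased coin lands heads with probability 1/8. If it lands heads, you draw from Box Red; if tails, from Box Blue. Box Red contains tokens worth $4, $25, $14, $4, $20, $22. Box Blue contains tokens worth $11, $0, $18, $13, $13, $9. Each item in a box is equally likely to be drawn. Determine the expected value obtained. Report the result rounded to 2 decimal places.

E[X | Box Red] = (4 + 25 + 14 + 4 + 20 + 22)/6 = 89/6
E[X | Box Blue] = (11 + 0 + 18 + 13 + 13 + 9)/6 = 32/3
E[X] = (1/8)·89/6 + (7/8)·32/3 = 179/16 ≈ 11.19

$11.19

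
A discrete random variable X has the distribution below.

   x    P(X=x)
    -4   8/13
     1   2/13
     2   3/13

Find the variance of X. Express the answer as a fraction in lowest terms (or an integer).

1270/169

E[X] = (8/13)·(-4) + (2/13)·1 + (3/13)·2 = -24/13
E[X²] = (8/13)·16 + (2/13)·1 + (3/13)·4 = 142/13
Var(X) = 142/13 − (-24/13)² = 1270/169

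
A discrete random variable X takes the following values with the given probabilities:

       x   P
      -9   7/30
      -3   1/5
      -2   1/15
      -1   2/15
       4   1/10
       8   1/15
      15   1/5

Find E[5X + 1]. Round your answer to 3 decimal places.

5.833

E[5x+1] = (7/30)·(-44) + (1/5)·(-14) + (1/15)·(-9) + (2/15)·(-4) + (1/10)·21 + (1/15)·41 + (1/5)·76
     = 35/6 ≈ 5.833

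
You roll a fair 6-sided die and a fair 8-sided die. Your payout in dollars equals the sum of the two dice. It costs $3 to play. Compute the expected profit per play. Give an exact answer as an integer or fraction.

Distribution of the sum of the two dice: 2 w.p. 1/48, 3 w.p. 1/24, 4 w.p. 1/16, 5 w.p. 1/12, 6 w.p. 5/48, 7 w.p. 1/8, …
E[payout] = (1/48)·2 + (1/24)·3 + (1/16)·4 + (1/12)·5 + (5/48)·6 + (1/8)·7 + (1/8)·8 + (1/8)·9 + (5/48)·10 + (1/12)·11 + (1/16)·12 + (1/24)·13 + (1/48)·14 = 8
Expected profit = 8 − 3 = 5

$5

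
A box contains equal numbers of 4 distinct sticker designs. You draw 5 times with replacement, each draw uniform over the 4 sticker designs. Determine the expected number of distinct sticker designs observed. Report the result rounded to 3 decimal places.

3.051

Let Xⱼ=1 if type j appears at least once. P(Xⱼ=1) = 1 − ((4−1)/4)^5 = 781/1024.
E[#distinct] = 4·781/1024 = 781/256.
≈ 3.051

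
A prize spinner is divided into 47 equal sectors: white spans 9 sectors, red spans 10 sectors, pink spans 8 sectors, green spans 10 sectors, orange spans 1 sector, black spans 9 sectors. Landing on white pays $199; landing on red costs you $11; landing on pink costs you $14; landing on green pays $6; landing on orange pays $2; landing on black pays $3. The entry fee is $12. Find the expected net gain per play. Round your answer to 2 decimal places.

E[payout] = (9/47)·199 + (10/47)·(-11) + (8/47)·(-14) + (10/47)·6 + (1/47)·2 + (9/47)·3 = 1658/47
Expected profit = 1658/47 − 12 = 1094/47 ≈ $23.28

$23.28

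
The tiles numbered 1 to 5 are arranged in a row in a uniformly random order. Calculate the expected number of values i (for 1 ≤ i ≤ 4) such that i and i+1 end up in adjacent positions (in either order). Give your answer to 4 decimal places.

1.6000

For each i ∈ {1,…,4}, let Xᵢ = 1 if i and i+1 are adjacent. P(Xᵢ=1) = 2·(5−1)!/5! = 2/5.
By linearity, E[ΣXᵢ] = (4)·(2/5) = 8/5.
≈ 1.6000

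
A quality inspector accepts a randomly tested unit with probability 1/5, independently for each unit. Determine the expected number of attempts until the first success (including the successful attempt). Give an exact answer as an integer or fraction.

5

For a geometric distribution, E[trials] = 1/p = 1/(1/5) = 5.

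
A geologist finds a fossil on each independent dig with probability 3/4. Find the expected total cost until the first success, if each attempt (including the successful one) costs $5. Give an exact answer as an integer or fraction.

20/3 dollars

E[#attempts] = 1/p = 4/3; E[cost] = 5·4/3 = 20/3.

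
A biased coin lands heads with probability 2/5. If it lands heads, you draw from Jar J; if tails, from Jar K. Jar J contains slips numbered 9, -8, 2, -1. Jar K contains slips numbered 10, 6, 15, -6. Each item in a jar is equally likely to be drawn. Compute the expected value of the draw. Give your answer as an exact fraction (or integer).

E[X | Jar J] = (9 − 8 + 2 − 1)/4 = 1/2
E[X | Jar K] = (10 + 6 + 15 − 6)/4 = 25/4
E[X] = (2/5)·1/2 + (3/5)·25/4 = 79/20

79/20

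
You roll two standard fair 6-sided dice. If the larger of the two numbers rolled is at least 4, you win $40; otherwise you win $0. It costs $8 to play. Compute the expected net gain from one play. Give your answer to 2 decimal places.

$22.00

E[payout] = (1/4)·0 + (3/4)·40 = 30
Expected profit = 30 − 8 = 22 ≈ $22.00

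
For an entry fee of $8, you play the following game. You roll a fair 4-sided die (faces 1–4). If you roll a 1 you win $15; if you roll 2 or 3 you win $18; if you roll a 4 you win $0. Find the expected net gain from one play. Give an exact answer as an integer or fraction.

E[payout] = (1/4)·0 + (1/4)·15 + (1/2)·18 = 51/4
Expected profit = 51/4 − 8 = 19/4

19/4 dollars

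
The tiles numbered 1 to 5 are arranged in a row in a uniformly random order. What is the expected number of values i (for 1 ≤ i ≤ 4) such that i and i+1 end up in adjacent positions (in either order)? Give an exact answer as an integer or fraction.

8/5

For each i ∈ {1,…,4}, let Xᵢ = 1 if i and i+1 are adjacent. P(Xᵢ=1) = 2·(5−1)!/5! = 2/5.
By linearity, E[ΣXᵢ] = (4)·(2/5) = 8/5.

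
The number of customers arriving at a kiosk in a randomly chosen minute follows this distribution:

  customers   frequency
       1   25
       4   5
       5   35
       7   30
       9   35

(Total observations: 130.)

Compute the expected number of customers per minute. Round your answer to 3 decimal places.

5.731

Total = 130, so P(customers=1) = 25/130, etc.
E[X] = (5/26)·1 + (1/26)·4 + (7/26)·5 + (3/13)·7 + (7/26)·9
     = 149/26 ≈ 5.731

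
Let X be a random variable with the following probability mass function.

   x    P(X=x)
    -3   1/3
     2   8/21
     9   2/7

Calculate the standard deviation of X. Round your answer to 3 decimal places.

E[X] = 7/3, E[X²] = 83/3
Var(X) = E[X²] − (E[X])² = 83/3 − 49/9 = 200/9
SD(X) = √(200/9) ≈ 4.714

4.714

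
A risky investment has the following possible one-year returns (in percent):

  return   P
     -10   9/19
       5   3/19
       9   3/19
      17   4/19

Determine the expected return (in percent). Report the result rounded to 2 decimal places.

E[X] = (9/19)·(-10) + (3/19)·5 + (3/19)·9 + (4/19)·17
     = 20/19 ≈ 1.05

1.05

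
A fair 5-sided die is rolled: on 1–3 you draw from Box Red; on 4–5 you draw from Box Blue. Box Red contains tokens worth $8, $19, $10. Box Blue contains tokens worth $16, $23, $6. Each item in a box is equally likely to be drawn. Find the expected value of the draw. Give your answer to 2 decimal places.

$13.40

E[X | Box Red] = (8 + 19 + 10)/3 = 37/3
E[X | Box Blue] = (16 + 23 + 6)/3 = 15
E[X] = (3/5)·37/3 + (2/5)·15 = 67/5 ≈ 13.40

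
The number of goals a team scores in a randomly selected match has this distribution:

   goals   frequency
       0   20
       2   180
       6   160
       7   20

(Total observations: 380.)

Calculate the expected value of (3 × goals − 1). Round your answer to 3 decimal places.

10.526

Total = 380, so P(goals=0) = 20/380, etc.
E[3x-1] = (1/19)·(-1) + (9/19)·5 + (8/19)·17 + (1/19)·20
     = 200/19 ≈ 10.526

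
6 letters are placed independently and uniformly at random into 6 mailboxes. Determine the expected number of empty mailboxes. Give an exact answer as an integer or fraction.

Let Xⱼ=1 if mailbox j is empty. P(Xⱼ=1) = ((6-1)/6)^6 = 15625/46656.
By linearity, E[#empty] = 6·15625/46656 = 15625/7776.

15625/7776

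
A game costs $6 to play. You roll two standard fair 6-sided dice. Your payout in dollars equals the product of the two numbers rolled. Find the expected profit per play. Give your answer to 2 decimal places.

Distribution of the product of the two numbers rolled: 1 w.p. 1/36, 2 w.p. 1/18, 3 w.p. 1/18, 4 w.p. 1/12, 5 w.p. 1/18, 6 w.p. 1/9, …
E[payout] = (1/36)·1 + (1/18)·2 + (1/18)·3 + (1/12)·4 + (1/18)·5 + (1/9)·6 + (1/18)·8 + (1/36)·9 + (1/18)·10 + (1/9)·12 + (1/18)·15 + (1/36)·16 + (1/18)·18 + (1/18)·20 + (1/18)·24 + (1/36)·25 + (1/18)·30 + (1/36)·36 = 49/4
Expected profit = 49/4 − 6 = 25/4 ≈ $6.25

$6.25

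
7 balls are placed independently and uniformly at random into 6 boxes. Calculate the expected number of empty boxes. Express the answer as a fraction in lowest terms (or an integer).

Let Xⱼ=1 if box j is empty. P(Xⱼ=1) = ((6-1)/6)^7 = 78125/279936.
By linearity, E[#empty] = 6·78125/279936 = 78125/46656.

78125/46656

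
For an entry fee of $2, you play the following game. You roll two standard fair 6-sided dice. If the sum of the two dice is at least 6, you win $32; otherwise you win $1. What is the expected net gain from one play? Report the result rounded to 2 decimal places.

E[payout] = (5/18)·1 + (13/18)·32 = 421/18
Expected profit = 421/18 − 2 = 385/18 ≈ $21.39

$21.39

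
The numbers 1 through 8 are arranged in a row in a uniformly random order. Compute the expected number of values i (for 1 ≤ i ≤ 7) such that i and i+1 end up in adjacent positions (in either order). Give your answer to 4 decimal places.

For each i ∈ {1,…,7}, let Xᵢ = 1 if i and i+1 are adjacent. P(Xᵢ=1) = 2·(8−1)!/8! = 2/8.
By linearity, E[ΣXᵢ] = (7)·(2/8) = 7/4.
≈ 1.7500

1.7500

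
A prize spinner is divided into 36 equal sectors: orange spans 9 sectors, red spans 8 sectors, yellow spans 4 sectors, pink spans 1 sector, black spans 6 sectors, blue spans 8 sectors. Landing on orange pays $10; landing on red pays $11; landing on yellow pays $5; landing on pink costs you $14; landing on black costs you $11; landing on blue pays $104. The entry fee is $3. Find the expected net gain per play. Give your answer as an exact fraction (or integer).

E[payout] = (9/36)·10 + (8/36)·11 + (4/36)·5 + (1/36)·(-14) + (6/36)·(-11) + (8/36)·104 = 475/18
Expected profit = 475/18 − 3 = 421/18

421/18 dollars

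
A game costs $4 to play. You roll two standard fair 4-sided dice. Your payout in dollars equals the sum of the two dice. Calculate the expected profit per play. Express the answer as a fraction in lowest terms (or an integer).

$1

Distribution of the sum of the two dice: 2 w.p. 1/16, 3 w.p. 1/8, 4 w.p. 3/16, 5 w.p. 1/4, 6 w.p. 3/16, 7 w.p. 1/8, …
E[payout] = (1/16)·2 + (1/8)·3 + (3/16)·4 + (1/4)·5 + (3/16)·6 + (1/8)·7 + (1/16)·8 = 5
Expected profit = 5 − 4 = 1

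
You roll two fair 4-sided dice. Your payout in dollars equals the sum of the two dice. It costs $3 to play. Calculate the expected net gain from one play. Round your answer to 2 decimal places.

$2.00

Distribution of the sum of the two dice: 2 w.p. 1/16, 3 w.p. 1/8, 4 w.p. 3/16, 5 w.p. 1/4, 6 w.p. 3/16, 7 w.p. 1/8, …
E[payout] = (1/16)·2 + (1/8)·3 + (3/16)·4 + (1/4)·5 + (3/16)·6 + (1/8)·7 + (1/16)·8 = 5
Expected profit = 5 − 3 = 2 ≈ $2.00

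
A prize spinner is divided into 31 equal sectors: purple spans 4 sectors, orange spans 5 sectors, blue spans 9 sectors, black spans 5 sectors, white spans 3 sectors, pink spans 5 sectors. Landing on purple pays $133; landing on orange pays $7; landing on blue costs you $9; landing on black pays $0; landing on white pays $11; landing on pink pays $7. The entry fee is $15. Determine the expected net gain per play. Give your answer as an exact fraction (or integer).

E[payout] = (4/31)·133 + (5/31)·7 + (9/31)·(-9) + (5/31)·0 + (3/31)·11 + (5/31)·7 = 554/31
Expected profit = 554/31 − 15 = 89/31

89/31 dollars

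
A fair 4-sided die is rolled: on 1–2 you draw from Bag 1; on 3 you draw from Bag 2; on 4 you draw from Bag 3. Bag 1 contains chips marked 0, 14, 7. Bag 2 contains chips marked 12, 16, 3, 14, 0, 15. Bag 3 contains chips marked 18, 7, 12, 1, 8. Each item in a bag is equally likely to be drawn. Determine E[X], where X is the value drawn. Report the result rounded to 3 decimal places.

8.300

E[X | Bag 1] = (0 + 14 + 7)/3 = 7
E[X | Bag 2] = (12 + 16 + 3 + 14 + 0 + 15)/6 = 10
E[X | Bag 3] = (18 + 7 + 12 + 1 + 8)/5 = 46/5
E[X] = (1/2)·7 + (1/4)·10 + (1/4)·46/5 = 83/10 ≈ 8.300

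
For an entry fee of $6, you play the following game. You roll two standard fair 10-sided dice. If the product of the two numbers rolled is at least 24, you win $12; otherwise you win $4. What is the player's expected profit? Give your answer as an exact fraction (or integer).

E[payout] = (12/25)·4 + (13/25)·12 = 204/25
Expected profit = 204/25 − 6 = 54/25

54/25 dollars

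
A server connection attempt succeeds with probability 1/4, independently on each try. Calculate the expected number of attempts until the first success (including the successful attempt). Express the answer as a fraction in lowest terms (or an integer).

4

For a geometric distribution, E[trials] = 1/p = 1/(1/4) = 4.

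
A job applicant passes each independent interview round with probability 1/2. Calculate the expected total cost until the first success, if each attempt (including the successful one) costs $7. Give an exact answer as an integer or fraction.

E[#attempts] = 1/p = 2; E[cost] = 7·2 = 14.

$14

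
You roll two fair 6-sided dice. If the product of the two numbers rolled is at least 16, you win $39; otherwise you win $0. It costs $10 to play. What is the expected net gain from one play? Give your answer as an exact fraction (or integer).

E[payout] = (25/36)·0 + (11/36)·39 = 143/12
Expected profit = 143/12 − 10 = 23/12

23/12 dollars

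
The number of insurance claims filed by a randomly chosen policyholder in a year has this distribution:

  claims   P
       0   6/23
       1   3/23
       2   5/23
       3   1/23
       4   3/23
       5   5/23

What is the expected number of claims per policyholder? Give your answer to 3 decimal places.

2.304

E[X] = (6/23)·0 + (3/23)·1 + (5/23)·2 + (1/23)·3 + (3/23)·4 + (5/23)·5
     = 53/23 ≈ 2.304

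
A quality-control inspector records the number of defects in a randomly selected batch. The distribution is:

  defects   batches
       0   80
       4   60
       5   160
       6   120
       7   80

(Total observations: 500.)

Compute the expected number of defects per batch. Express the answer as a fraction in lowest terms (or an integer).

116/25

Total = 500, so P(defects=0) = 80/500, etc.
E[X] = (4/25)·0 + (3/25)·4 + (8/25)·5 + (6/25)·6 + (4/25)·7
     = 116/25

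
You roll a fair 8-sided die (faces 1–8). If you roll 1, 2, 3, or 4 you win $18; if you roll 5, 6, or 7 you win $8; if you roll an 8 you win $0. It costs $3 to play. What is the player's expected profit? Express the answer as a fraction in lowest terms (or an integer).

E[payout] = (1/8)·0 + (3/8)·8 + (1/2)·18 = 12
Expected profit = 12 − 3 = 9

$9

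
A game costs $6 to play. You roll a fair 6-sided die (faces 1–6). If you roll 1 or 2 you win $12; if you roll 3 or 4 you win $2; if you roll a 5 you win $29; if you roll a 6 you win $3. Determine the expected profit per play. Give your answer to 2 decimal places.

E[payout] = (1/3)·2 + (1/6)·3 + (1/3)·12 + (1/6)·29 = 10
Expected profit = 10 − 6 = 4 ≈ $4.00

$4.00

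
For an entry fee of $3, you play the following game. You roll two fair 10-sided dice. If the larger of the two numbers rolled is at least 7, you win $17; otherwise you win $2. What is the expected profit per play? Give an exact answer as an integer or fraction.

E[payout] = (9/25)·2 + (16/25)·17 = 58/5
Expected profit = 58/5 − 3 = 43/5

43/5 dollars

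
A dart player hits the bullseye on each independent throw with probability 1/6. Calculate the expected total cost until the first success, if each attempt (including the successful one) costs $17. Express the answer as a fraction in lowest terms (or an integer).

E[#attempts] = 1/p = 6; E[cost] = 17·6 = 102.

$102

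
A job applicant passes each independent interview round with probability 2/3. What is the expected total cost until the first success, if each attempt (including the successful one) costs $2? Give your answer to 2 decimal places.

E[#attempts] = 1/p = 3/2; E[cost] = 2·3/2 = 3.
≈ 3.00

$3.00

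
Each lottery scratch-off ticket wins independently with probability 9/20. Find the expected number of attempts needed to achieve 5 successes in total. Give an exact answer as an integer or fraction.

100/9

By linearity (sum of 5 independent geometric waits), E[trials] = 5/p = 5/(9/20) = 100/9.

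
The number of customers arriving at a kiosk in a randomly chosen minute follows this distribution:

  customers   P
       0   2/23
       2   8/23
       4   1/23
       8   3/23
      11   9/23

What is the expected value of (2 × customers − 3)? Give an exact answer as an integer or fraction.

217/23

E[2x-3] = (2/23)·(-3) + (8/23)·1 + (1/23)·5 + (3/23)·13 + (9/23)·19
     = 217/23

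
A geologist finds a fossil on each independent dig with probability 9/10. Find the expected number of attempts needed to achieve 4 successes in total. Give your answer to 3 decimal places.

By linearity (sum of 4 independent geometric waits), E[trials] = 4/p = 4/(9/10) = 40/9.
≈ 4.444

4.444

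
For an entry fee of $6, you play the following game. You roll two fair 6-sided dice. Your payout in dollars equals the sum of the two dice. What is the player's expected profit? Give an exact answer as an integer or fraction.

$1

Distribution of the sum of the two dice: 2 w.p. 1/36, 3 w.p. 1/18, 4 w.p. 1/12, 5 w.p. 1/9, 6 w.p. 5/36, 7 w.p. 1/6, …
E[payout] = (1/36)·2 + (1/18)·3 + (1/12)·4 + (1/9)·5 + (5/36)·6 + (1/6)·7 + (5/36)·8 + (1/9)·9 + (1/12)·10 + (1/18)·11 + (1/36)·12 = 7
Expected profit = 7 − 6 = 1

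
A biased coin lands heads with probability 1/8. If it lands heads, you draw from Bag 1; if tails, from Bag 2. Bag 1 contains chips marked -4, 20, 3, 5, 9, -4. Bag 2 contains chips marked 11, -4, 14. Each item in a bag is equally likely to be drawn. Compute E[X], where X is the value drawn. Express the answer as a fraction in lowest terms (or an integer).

323/48

E[X | Bag 1] = (-4 + 20 + 3 + 5 + 9 − 4)/6 = 29/6
E[X | Bag 2] = (11 − 4 + 14)/3 = 7
E[X] = (1/8)·29/6 + (7/8)·7 = 323/48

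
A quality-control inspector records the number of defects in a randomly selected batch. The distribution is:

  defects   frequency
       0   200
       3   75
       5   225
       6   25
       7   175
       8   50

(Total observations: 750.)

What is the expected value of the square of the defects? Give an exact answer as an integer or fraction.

Total = 750, so P(defects=0) = 200/750, etc.
E[X²] = (4/15)·0 + (1/10)·9 + (3/10)·25 + (1/30)·36 + (7/30)·49 + (1/15)·64
     = 253/10

253/10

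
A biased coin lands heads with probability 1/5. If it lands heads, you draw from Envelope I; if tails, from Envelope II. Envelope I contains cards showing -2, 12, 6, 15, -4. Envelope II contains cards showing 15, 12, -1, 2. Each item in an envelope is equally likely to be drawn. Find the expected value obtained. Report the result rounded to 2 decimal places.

E[X | Envelope I] = (-2 + 12 + 6 + 15 − 4)/5 = 27/5
E[X | Envelope II] = (15 + 12 − 1 + 2)/4 = 7
E[X] = (1/5)·27/5 + (4/5)·7 = 167/25 ≈ 6.68

6.68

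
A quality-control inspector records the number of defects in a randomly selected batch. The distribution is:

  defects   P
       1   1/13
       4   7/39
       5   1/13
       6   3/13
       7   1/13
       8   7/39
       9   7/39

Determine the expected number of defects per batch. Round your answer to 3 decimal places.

6.154

E[X] = (1/13)·1 + (7/39)·4 + (1/13)·5 + (3/13)·6 + (1/13)·7 + (7/39)·8 + (7/39)·9
     = 80/13 ≈ 6.154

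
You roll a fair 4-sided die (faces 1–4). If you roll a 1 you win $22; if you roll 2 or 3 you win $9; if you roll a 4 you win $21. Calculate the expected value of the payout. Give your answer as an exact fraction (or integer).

61/4 dollars

E[payout] = (1/2)·9 + (1/4)·21 + (1/4)·22 = 61/4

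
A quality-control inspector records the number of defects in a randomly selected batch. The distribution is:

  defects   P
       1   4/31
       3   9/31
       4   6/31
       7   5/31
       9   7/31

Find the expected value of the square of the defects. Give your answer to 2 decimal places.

E[X²] = (4/31)·1 + (9/31)·9 + (6/31)·16 + (5/31)·49 + (7/31)·81
     = 993/31 ≈ 32.03

32.03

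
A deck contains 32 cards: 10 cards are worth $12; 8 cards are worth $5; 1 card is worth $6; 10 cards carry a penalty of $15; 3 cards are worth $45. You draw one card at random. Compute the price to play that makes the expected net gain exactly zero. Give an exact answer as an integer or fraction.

151/32 dollars

E[payout] = (10/32)·12 + (8/32)·5 + (1/32)·6 + (10/32)·(-15) + (3/32)·45 = 151/32
Fair fee = E[payout] = 151/32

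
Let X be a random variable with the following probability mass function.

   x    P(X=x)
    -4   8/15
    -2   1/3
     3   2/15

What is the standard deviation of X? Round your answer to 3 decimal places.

2.304

E[X] = -12/5, E[X²] = 166/15
Var(X) = E[X²] − (E[X])² = 166/15 − 144/25 = 398/75
SD(X) = √(398/75) ≈ 2.304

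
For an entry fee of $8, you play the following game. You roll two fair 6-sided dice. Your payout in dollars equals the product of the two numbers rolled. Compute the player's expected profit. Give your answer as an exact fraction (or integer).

Distribution of the product of the two numbers rolled: 1 w.p. 1/36, 2 w.p. 1/18, 3 w.p. 1/18, 4 w.p. 1/12, 5 w.p. 1/18, 6 w.p. 1/9, …
E[payout] = (1/36)·1 + (1/18)·2 + (1/18)·3 + (1/12)·4 + (1/18)·5 + (1/9)·6 + (1/18)·8 + (1/36)·9 + (1/18)·10 + (1/9)·12 + (1/18)·15 + (1/36)·16 + (1/18)·18 + (1/18)·20 + (1/18)·24 + (1/36)·25 + (1/18)·30 + (1/36)·36 = 49/4
Expected profit = 49/4 − 8 = 17/4

17/4 dollars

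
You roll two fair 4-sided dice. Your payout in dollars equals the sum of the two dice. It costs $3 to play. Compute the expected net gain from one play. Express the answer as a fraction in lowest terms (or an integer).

Distribution of the sum of the two dice: 2 w.p. 1/16, 3 w.p. 1/8, 4 w.p. 3/16, 5 w.p. 1/4, 6 w.p. 3/16, 7 w.p. 1/8, …
E[payout] = (1/16)·2 + (1/8)·3 + (3/16)·4 + (1/4)·5 + (3/16)·6 + (1/8)·7 + (1/16)·8 = 5
Expected profit = 5 − 3 = 2

$2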